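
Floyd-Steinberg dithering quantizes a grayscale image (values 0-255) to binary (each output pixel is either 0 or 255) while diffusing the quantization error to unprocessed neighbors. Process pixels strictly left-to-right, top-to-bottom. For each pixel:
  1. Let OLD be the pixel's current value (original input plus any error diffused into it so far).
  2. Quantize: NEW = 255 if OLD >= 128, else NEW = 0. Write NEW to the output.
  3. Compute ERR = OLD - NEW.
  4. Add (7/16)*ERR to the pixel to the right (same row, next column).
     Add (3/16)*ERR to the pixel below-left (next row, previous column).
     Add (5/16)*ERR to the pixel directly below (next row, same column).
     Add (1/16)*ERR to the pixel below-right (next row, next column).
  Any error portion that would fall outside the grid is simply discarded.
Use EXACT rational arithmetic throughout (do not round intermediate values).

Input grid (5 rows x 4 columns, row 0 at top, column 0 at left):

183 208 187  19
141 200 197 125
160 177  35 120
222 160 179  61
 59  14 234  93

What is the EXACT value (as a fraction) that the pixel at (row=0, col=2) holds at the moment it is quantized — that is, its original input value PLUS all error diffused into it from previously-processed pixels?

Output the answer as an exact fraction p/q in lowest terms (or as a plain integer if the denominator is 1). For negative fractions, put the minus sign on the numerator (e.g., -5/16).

(0,0): OLD=183 → NEW=255, ERR=-72
(0,1): OLD=353/2 → NEW=255, ERR=-157/2
(0,2): OLD=4885/32 → NEW=255, ERR=-3275/32
Target (0,2): original=187, with diffused error = 4885/32

Answer: 4885/32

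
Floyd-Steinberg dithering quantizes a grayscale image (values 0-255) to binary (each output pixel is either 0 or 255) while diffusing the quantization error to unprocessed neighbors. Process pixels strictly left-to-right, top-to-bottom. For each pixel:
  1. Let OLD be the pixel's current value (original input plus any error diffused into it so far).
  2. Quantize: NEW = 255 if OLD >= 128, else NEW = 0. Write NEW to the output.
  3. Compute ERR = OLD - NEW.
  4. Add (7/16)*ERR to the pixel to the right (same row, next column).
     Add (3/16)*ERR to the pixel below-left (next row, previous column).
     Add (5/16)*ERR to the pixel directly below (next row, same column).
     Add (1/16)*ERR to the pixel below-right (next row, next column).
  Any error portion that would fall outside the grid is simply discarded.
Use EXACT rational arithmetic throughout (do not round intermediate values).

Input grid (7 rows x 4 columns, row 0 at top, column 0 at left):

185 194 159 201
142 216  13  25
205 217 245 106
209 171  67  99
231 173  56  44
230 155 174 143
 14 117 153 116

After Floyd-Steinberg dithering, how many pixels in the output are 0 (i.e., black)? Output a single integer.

(0,0): OLD=185 → NEW=255, ERR=-70
(0,1): OLD=1307/8 → NEW=255, ERR=-733/8
(0,2): OLD=15221/128 → NEW=0, ERR=15221/128
(0,3): OLD=518195/2048 → NEW=255, ERR=-4045/2048
(1,0): OLD=13177/128 → NEW=0, ERR=13177/128
(1,1): OLD=256335/1024 → NEW=255, ERR=-4785/1024
(1,2): OLD=1376891/32768 → NEW=0, ERR=1376891/32768
(1,3): OLD=26318413/524288 → NEW=0, ERR=26318413/524288
(2,0): OLD=3871445/16384 → NEW=255, ERR=-306475/16384
(2,1): OLD=116218231/524288 → NEW=255, ERR=-17475209/524288
(2,2): OLD=264942387/1048576 → NEW=255, ERR=-2444493/1048576
(2,3): OLD=2068518087/16777216 → NEW=0, ERR=2068518087/16777216
(3,0): OLD=1651757445/8388608 → NEW=255, ERR=-487337595/8388608
(3,1): OLD=17926268571/134217728 → NEW=255, ERR=-16299252069/134217728
(3,2): OLD=73392944997/2147483648 → NEW=0, ERR=73392944997/2147483648
(3,3): OLD=5234209967427/34359738368 → NEW=255, ERR=-3527523316413/34359738368
(4,0): OLD=408183958881/2147483648 → NEW=255, ERR=-139424371359/2147483648
(4,1): OLD=1879872191651/17179869184 → NEW=0, ERR=1879872191651/17179869184
(4,2): OLD=48220793381699/549755813888 → NEW=0, ERR=48220793381699/549755813888
(4,3): OLD=461160375255237/8796093022208 → NEW=0, ERR=461160375255237/8796093022208
(5,0): OLD=63284560317713/274877906944 → NEW=255, ERR=-6809305953007/274877906944
(5,1): OLD=1677813426841495/8796093022208 → NEW=255, ERR=-565190293821545/8796093022208
(5,2): OLD=835488439859475/4398046511104 → NEW=255, ERR=-286013420472045/4398046511104
(5,3): OLD=19198607518586643/140737488355328 → NEW=255, ERR=-16689452012021997/140737488355328
(6,0): OLD=-814734996971163/140737488355328 → NEW=0, ERR=-814734996971163/140737488355328
(6,1): OLD=181598556703396371/2251799813685248 → NEW=0, ERR=181598556703396371/2251799813685248
(6,2): OLD=5105619072621455125/36028797018963968 → NEW=255, ERR=-4081724167214356715/36028797018963968
(6,3): OLD=14591857580801478803/576460752303423488 → NEW=0, ERR=14591857580801478803/576460752303423488
Output grid:
  Row 0: ##.#  (1 black, running=1)
  Row 1: .#..  (3 black, running=4)
  Row 2: ###.  (1 black, running=5)
  Row 3: ##.#  (1 black, running=6)
  Row 4: #...  (3 black, running=9)
  Row 5: ####  (0 black, running=9)
  Row 6: ..#.  (3 black, running=12)

Answer: 12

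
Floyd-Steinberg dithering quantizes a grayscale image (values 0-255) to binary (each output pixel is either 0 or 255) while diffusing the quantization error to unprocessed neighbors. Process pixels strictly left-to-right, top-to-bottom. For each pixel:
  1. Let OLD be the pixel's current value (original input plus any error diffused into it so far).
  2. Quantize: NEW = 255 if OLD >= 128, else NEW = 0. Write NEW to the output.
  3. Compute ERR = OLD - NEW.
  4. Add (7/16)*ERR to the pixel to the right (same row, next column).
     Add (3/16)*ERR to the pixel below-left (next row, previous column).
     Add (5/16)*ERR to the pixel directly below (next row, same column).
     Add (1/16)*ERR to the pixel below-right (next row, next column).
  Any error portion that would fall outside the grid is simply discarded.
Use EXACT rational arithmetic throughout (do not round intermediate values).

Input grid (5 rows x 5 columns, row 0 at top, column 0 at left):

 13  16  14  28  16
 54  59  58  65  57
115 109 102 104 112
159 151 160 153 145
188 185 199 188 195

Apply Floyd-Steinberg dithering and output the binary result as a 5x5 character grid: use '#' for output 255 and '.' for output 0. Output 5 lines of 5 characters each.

Answer: .....
...#.
#.#.#
#.#.#
#####

Derivation:
(0,0): OLD=13 → NEW=0, ERR=13
(0,1): OLD=347/16 → NEW=0, ERR=347/16
(0,2): OLD=6013/256 → NEW=0, ERR=6013/256
(0,3): OLD=156779/4096 → NEW=0, ERR=156779/4096
(0,4): OLD=2146029/65536 → NEW=0, ERR=2146029/65536
(1,0): OLD=15905/256 → NEW=0, ERR=15905/256
(1,1): OLD=201063/2048 → NEW=0, ERR=201063/2048
(1,2): OLD=7656179/65536 → NEW=0, ERR=7656179/65536
(1,3): OLD=35567607/262144 → NEW=255, ERR=-31279113/262144
(1,4): OLD=73075973/4194304 → NEW=0, ERR=73075973/4194304
(2,0): OLD=5007709/32768 → NEW=255, ERR=-3348131/32768
(2,1): OLD=126631247/1048576 → NEW=0, ERR=126631247/1048576
(2,2): OLD=2937783981/16777216 → NEW=255, ERR=-1340406099/16777216
(2,3): OLD=11362022071/268435456 → NEW=0, ERR=11362022071/268435456
(2,4): OLD=551924991297/4294967296 → NEW=255, ERR=-543291669183/4294967296
(3,0): OLD=2511770125/16777216 → NEW=255, ERR=-1766419955/16777216
(3,1): OLD=16281926281/134217728 → NEW=0, ERR=16281926281/134217728
(3,2): OLD=874412912819/4294967296 → NEW=255, ERR=-220803747661/4294967296
(3,3): OLD=988049562971/8589934592 → NEW=0, ERR=988049562971/8589934592
(3,4): OLD=21775663208679/137438953472 → NEW=255, ERR=-13271269926681/137438953472
(4,0): OLD=381915906467/2147483648 → NEW=255, ERR=-165692423773/2147483648
(4,1): OLD=11883902716835/68719476736 → NEW=255, ERR=-5639563850845/68719476736
(4,2): OLD=193711102925805/1099511627776 → NEW=255, ERR=-86664362157075/1099511627776
(4,3): OLD=2957995923910563/17592186044416 → NEW=255, ERR=-1528011517415517/17592186044416
(4,4): OLD=37721452588558069/281474976710656 → NEW=255, ERR=-34054666472659211/281474976710656
Row 0: .....
Row 1: ...#.
Row 2: #.#.#
Row 3: #.#.#
Row 4: #####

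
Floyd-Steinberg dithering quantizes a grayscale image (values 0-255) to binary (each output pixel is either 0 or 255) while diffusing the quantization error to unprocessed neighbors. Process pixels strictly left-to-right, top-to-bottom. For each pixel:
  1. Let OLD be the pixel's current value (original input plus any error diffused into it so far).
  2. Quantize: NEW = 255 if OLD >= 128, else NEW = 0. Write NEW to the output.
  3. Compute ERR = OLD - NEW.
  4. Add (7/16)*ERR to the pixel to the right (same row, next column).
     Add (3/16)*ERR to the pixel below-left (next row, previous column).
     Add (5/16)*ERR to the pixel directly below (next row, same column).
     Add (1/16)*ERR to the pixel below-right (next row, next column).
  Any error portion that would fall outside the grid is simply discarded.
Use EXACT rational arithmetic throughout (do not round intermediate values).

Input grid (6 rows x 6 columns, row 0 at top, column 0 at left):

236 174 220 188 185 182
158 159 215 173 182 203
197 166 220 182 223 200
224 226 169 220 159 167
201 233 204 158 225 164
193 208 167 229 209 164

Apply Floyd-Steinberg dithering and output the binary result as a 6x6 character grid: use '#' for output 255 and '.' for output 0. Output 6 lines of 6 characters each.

Answer: ######
#.#.#.
######
##.#.#
###.##
#.###.

Derivation:
(0,0): OLD=236 → NEW=255, ERR=-19
(0,1): OLD=2651/16 → NEW=255, ERR=-1429/16
(0,2): OLD=46317/256 → NEW=255, ERR=-18963/256
(0,3): OLD=637307/4096 → NEW=255, ERR=-407173/4096
(0,4): OLD=9273949/65536 → NEW=255, ERR=-7437731/65536
(0,5): OLD=138776715/1048576 → NEW=255, ERR=-128610165/1048576
(1,0): OLD=34641/256 → NEW=255, ERR=-30639/256
(1,1): OLD=130359/2048 → NEW=0, ERR=130359/2048
(1,2): OLD=12810883/65536 → NEW=255, ERR=-3900797/65536
(1,3): OLD=23589127/262144 → NEW=0, ERR=23589127/262144
(1,4): OLD=2628863605/16777216 → NEW=255, ERR=-1649326475/16777216
(1,5): OLD=30754239907/268435456 → NEW=0, ERR=30754239907/268435456
(2,0): OLD=5620813/32768 → NEW=255, ERR=-2735027/32768
(2,1): OLD=137084703/1048576 → NEW=255, ERR=-130302177/1048576
(2,2): OLD=2816621853/16777216 → NEW=255, ERR=-1461568227/16777216
(2,3): OLD=20113106293/134217728 → NEW=255, ERR=-14112414347/134217728
(2,4): OLD=744675773919/4294967296 → NEW=255, ERR=-350540886561/4294967296
(2,5): OLD=13328220756233/68719476736 → NEW=255, ERR=-4195245811447/68719476736
(3,0): OLD=2929585533/16777216 → NEW=255, ERR=-1348604547/16777216
(3,1): OLD=17508484281/134217728 → NEW=255, ERR=-16717036359/134217728
(3,2): OLD=64213415611/1073741824 → NEW=0, ERR=64213415611/1073741824
(3,3): OLD=13232490097713/68719476736 → NEW=255, ERR=-4290976469967/68719476736
(3,4): OLD=48465474510865/549755813888 → NEW=0, ERR=48465474510865/549755813888
(3,5): OLD=1595526790347103/8796093022208 → NEW=255, ERR=-647476930315937/8796093022208
(4,0): OLD=327548922291/2147483648 → NEW=255, ERR=-220059407949/2147483648
(4,1): OLD=5340699387031/34359738368 → NEW=255, ERR=-3421033896809/34359738368
(4,2): OLD=175522138480789/1099511627776 → NEW=255, ERR=-104853326602091/1099511627776
(4,3): OLD=2058861375856585/17592186044416 → NEW=0, ERR=2058861375856585/17592186044416
(4,4): OLD=80515023754424921/281474976710656 → NEW=255, ERR=8738904693207641/281474976710656
(4,5): OLD=720980685840227791/4503599627370496 → NEW=255, ERR=-427437219139248689/4503599627370496
(5,0): OLD=78235017754037/549755813888 → NEW=255, ERR=-61952714787403/549755813888
(5,1): OLD=1817240870049285/17592186044416 → NEW=0, ERR=1817240870049285/17592186044416
(5,2): OLD=27881877922630407/140737488355328 → NEW=255, ERR=-8006181607978233/140737488355328
(5,3): OLD=1083320944694162749/4503599627370496 → NEW=255, ERR=-65096960285313731/4503599627370496
(5,4): OLD=1818528457773486685/9007199254740992 → NEW=255, ERR=-478307352185466275/9007199254740992
(5,5): OLD=16292012137932256705/144115188075855872 → NEW=0, ERR=16292012137932256705/144115188075855872
Row 0: ######
Row 1: #.#.#.
Row 2: ######
Row 3: ##.#.#
Row 4: ###.##
Row 5: #.###.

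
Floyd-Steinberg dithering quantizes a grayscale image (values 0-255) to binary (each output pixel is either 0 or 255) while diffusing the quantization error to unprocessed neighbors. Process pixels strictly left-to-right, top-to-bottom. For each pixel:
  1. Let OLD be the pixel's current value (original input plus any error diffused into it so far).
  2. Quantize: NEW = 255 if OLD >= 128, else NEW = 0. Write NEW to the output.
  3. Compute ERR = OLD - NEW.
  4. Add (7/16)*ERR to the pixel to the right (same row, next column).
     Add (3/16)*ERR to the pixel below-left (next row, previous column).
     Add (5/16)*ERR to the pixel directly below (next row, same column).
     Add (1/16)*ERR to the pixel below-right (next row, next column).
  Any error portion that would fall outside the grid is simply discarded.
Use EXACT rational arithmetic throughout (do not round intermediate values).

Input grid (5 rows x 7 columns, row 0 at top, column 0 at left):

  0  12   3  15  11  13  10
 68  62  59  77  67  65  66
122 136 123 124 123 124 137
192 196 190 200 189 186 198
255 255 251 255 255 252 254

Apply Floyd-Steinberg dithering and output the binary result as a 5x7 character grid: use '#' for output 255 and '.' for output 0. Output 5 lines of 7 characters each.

Answer: .......
...#...
##.#.##
#.###.#
#######

Derivation:
(0,0): OLD=0 → NEW=0, ERR=0
(0,1): OLD=12 → NEW=0, ERR=12
(0,2): OLD=33/4 → NEW=0, ERR=33/4
(0,3): OLD=1191/64 → NEW=0, ERR=1191/64
(0,4): OLD=19601/1024 → NEW=0, ERR=19601/1024
(0,5): OLD=350199/16384 → NEW=0, ERR=350199/16384
(0,6): OLD=5072833/262144 → NEW=0, ERR=5072833/262144
(1,0): OLD=281/4 → NEW=0, ERR=281/4
(1,1): OLD=3137/32 → NEW=0, ERR=3137/32
(1,2): OLD=111315/1024 → NEW=0, ERR=111315/1024
(1,3): OLD=275413/2048 → NEW=255, ERR=-246827/2048
(1,4): OLD=6664909/262144 → NEW=0, ERR=6664909/262144
(1,5): OLD=183768199/2097152 → NEW=0, ERR=183768199/2097152
(1,6): OLD=3748708697/33554432 → NEW=0, ERR=3748708697/33554432
(2,0): OLD=83115/512 → NEW=255, ERR=-47445/512
(2,1): OLD=2471795/16384 → NEW=255, ERR=-1706125/16384
(2,2): OLD=24888333/262144 → NEW=0, ERR=24888333/262144
(2,3): OLD=292417057/2097152 → NEW=255, ERR=-242356703/2097152
(2,4): OLD=748962081/8388608 → NEW=0, ERR=748962081/8388608
(2,5): OLD=114343621719/536870912 → NEW=255, ERR=-22558460841/536870912
(2,6): OLD=1365853167921/8589934592 → NEW=255, ERR=-824580153039/8589934592
(3,0): OLD=37622073/262144 → NEW=255, ERR=-29224647/262144
(3,1): OLD=265697107/2097152 → NEW=0, ERR=265697107/2097152
(3,2): OLD=517831315/2097152 → NEW=255, ERR=-16942445/2097152
(3,3): OLD=24565335979/134217728 → NEW=255, ERR=-9660184661/134217728
(3,4): OLD=1462961634809/8589934592 → NEW=255, ERR=-727471686151/8589934592
(3,5): OLD=8479931693641/68719476736 → NEW=0, ERR=8479931693641/68719476736
(3,6): OLD=241192135045927/1099511627776 → NEW=255, ERR=-39183330036953/1099511627776
(4,0): OLD=8184485601/33554432 → NEW=255, ERR=-371894559/33554432
(4,1): OLD=151000597031/536870912 → NEW=255, ERR=14098514471/536870912
(4,2): OLD=2185173097749/8589934592 → NEW=255, ERR=-5260223211/8589934592
(4,3): OLD=14833520584095/68719476736 → NEW=255, ERR=-2689945983585/68719476736
(4,4): OLD=63235189071559/274877906944 → NEW=255, ERR=-6858677199161/274877906944
(4,5): OLD=4708916091169417/17592186044416 → NEW=255, ERR=222908649843337/17592186044416
(4,6): OLD=72091200744025839/281474976710656 → NEW=255, ERR=315081682808559/281474976710656
Row 0: .......
Row 1: ...#...
Row 2: ##.#.##
Row 3: #.###.#
Row 4: #######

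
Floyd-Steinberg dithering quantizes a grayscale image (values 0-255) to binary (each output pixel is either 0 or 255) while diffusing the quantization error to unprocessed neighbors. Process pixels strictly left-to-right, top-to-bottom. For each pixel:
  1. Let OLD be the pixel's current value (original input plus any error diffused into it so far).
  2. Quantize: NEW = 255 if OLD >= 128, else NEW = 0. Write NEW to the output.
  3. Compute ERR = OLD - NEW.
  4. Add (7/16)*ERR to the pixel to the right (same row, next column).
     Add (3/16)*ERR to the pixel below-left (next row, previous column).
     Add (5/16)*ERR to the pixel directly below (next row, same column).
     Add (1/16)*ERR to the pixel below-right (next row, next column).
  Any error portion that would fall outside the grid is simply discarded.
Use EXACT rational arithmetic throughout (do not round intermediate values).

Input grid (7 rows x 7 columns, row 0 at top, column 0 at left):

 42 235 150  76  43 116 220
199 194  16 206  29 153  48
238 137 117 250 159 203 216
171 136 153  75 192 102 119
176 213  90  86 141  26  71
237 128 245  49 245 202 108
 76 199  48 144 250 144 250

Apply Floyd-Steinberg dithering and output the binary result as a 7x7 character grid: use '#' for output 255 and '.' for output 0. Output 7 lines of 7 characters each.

(0,0): OLD=42 → NEW=0, ERR=42
(0,1): OLD=2027/8 → NEW=255, ERR=-13/8
(0,2): OLD=19109/128 → NEW=255, ERR=-13531/128
(0,3): OLD=60931/2048 → NEW=0, ERR=60931/2048
(0,4): OLD=1835541/32768 → NEW=0, ERR=1835541/32768
(0,5): OLD=73666195/524288 → NEW=255, ERR=-60027245/524288
(0,6): OLD=1425303045/8388608 → NEW=255, ERR=-713791995/8388608
(1,0): OLD=27113/128 → NEW=255, ERR=-5527/128
(1,1): OLD=161183/1024 → NEW=255, ERR=-99937/1024
(1,2): OLD=-1777845/32768 → NEW=0, ERR=-1777845/32768
(1,3): OLD=25618895/131072 → NEW=255, ERR=-7804465/131072
(1,4): OLD=7104493/8388608 → NEW=0, ERR=7104493/8388608
(1,5): OLD=7055693373/67108864 → NEW=0, ERR=7055693373/67108864
(1,6): OLD=64694294003/1073741824 → NEW=0, ERR=64694294003/1073741824
(2,0): OLD=3378501/16384 → NEW=255, ERR=-799419/16384
(2,1): OLD=37897223/524288 → NEW=0, ERR=37897223/524288
(2,2): OLD=959698773/8388608 → NEW=0, ERR=959698773/8388608
(2,3): OLD=18670539885/67108864 → NEW=255, ERR=1557779565/67108864
(2,4): OLD=99542390365/536870912 → NEW=255, ERR=-37359692195/536870912
(2,5): OLD=3723925480575/17179869184 → NEW=255, ERR=-656941161345/17179869184
(2,6): OLD=61756840794217/274877906944 → NEW=255, ERR=-8337025476503/274877906944
(3,0): OLD=1420236597/8388608 → NEW=255, ERR=-718858443/8388608
(3,1): OLD=9361586769/67108864 → NEW=255, ERR=-7751173551/67108864
(3,2): OLD=78968209187/536870912 → NEW=255, ERR=-57933873373/536870912
(3,3): OLD=62590202069/2147483648 → NEW=0, ERR=62590202069/2147483648
(3,4): OLD=48732026782517/274877906944 → NEW=255, ERR=-21361839488203/274877906944
(3,5): OLD=101186667987119/2199023255552 → NEW=0, ERR=101186667987119/2199023255552
(3,6): OLD=4477677466768561/35184372088832 → NEW=0, ERR=4477677466768561/35184372088832
(4,0): OLD=136970702651/1073741824 → NEW=0, ERR=136970702651/1073741824
(4,1): OLD=3558396049727/17179869184 → NEW=255, ERR=-822470592193/17179869184
(4,2): OLD=9230162160529/274877906944 → NEW=0, ERR=9230162160529/274877906944
(4,3): OLD=194576601385611/2199023255552 → NEW=0, ERR=194576601385611/2199023255552
(4,4): OLD=2918105732788241/17592186044416 → NEW=255, ERR=-1567901708537839/17592186044416
(4,5): OLD=11479725254209585/562949953421312 → NEW=0, ERR=11479725254209585/562949953421312
(4,6): OLD=1103987208212264871/9007199254740992 → NEW=0, ERR=1103987208212264871/9007199254740992
(5,0): OLD=73636308381229/274877906944 → NEW=255, ERR=3542442110509/274877906944
(5,1): OLD=292352193589839/2199023255552 → NEW=255, ERR=-268398736575921/2199023255552
(5,2): OLD=3794520030254841/17592186044416 → NEW=255, ERR=-691487411071239/17592186044416
(5,3): OLD=6310975644704125/140737488355328 → NEW=0, ERR=6310975644704125/140737488355328
(5,4): OLD=2216857647814549471/9007199254740992 → NEW=255, ERR=-79978162144403489/9007199254740992
(5,5): OLD=15989497413257124783/72057594037927936 → NEW=255, ERR=-2385189066414498897/72057594037927936
(5,6): OLD=153448092193667402849/1152921504606846976 → NEW=255, ERR=-140546891481078576031/1152921504606846976
(6,0): OLD=2010513753443829/35184372088832 → NEW=0, ERR=2010513753443829/35184372088832
(6,1): OLD=100933246202591929/562949953421312 → NEW=255, ERR=-42618991919842631/562949953421312
(6,2): OLD=30396266190284683/9007199254740992 → NEW=0, ERR=30396266190284683/9007199254740992
(6,3): OLD=11195448555829436757/72057594037927936 → NEW=255, ERR=-7179237923842186923/72057594037927936
(6,4): OLD=28856529566235663911/144115188075855872 → NEW=255, ERR=-7892843393107583449/144115188075855872
(6,5): OLD=1591638912089271473115/18446744073709551616 → NEW=0, ERR=1591638912089271473115/18446744073709551616
(6,6): OLD=73074088959974708975693/295147905179352825856 → NEW=255, ERR=-2188626860760261617587/295147905179352825856
Row 0: .##..##
Row 1: ##.#...
Row 2: #..####
Row 3: ###.#..
Row 4: .#..#..
Row 5: ###.###
Row 6: .#.##.#

Answer: .##..##
##.#...
#..####
###.#..
.#..#..
###.###
.#.##.#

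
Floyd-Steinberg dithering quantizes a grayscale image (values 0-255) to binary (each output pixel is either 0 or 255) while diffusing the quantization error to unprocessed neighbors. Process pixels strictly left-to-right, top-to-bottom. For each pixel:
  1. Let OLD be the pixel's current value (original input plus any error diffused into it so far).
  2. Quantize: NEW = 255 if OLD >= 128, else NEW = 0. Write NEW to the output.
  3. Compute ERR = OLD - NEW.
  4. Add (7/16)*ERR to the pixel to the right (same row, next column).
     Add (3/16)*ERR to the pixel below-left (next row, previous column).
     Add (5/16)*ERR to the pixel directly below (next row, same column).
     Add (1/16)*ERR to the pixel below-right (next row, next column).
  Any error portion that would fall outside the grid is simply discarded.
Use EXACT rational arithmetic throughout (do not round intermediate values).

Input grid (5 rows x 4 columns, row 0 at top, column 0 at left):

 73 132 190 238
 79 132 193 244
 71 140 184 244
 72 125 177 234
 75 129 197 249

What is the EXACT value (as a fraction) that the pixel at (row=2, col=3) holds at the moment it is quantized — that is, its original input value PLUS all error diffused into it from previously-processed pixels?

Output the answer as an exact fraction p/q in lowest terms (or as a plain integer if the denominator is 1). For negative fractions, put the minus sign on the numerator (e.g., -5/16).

(0,0): OLD=73 → NEW=0, ERR=73
(0,1): OLD=2623/16 → NEW=255, ERR=-1457/16
(0,2): OLD=38441/256 → NEW=255, ERR=-26839/256
(0,3): OLD=786975/4096 → NEW=255, ERR=-257505/4096
(1,0): OLD=21693/256 → NEW=0, ERR=21693/256
(1,1): OLD=257067/2048 → NEW=0, ERR=257067/2048
(1,2): OLD=12954759/65536 → NEW=255, ERR=-3756921/65536
(1,3): OLD=202082913/1048576 → NEW=255, ERR=-65303967/1048576
(2,0): OLD=3965449/32768 → NEW=0, ERR=3965449/32768
(2,1): OLD=237730291/1048576 → NEW=255, ERR=-29656589/1048576
(2,2): OLD=314320543/2097152 → NEW=255, ERR=-220453217/2097152
(2,3): OLD=5870847747/33554432 → NEW=255, ERR=-2685532413/33554432
Target (2,3): original=244, with diffused error = 5870847747/33554432

Answer: 5870847747/33554432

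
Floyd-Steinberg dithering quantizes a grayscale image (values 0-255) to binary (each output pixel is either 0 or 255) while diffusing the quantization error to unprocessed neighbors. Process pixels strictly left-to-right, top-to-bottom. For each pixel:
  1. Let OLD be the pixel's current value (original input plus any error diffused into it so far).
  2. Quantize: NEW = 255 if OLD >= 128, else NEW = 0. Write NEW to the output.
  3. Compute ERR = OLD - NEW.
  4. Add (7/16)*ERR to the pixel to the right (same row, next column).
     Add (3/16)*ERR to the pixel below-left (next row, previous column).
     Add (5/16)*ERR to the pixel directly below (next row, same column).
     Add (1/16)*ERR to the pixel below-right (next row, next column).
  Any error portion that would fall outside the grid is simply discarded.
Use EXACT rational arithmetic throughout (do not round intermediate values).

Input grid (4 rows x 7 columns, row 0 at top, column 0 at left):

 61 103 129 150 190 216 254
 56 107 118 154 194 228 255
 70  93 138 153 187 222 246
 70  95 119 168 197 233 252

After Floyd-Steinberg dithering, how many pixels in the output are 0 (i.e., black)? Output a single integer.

(0,0): OLD=61 → NEW=0, ERR=61
(0,1): OLD=2075/16 → NEW=255, ERR=-2005/16
(0,2): OLD=18989/256 → NEW=0, ERR=18989/256
(0,3): OLD=747323/4096 → NEW=255, ERR=-297157/4096
(0,4): OLD=10371741/65536 → NEW=255, ERR=-6339939/65536
(0,5): OLD=182112843/1048576 → NEW=255, ERR=-85274037/1048576
(0,6): OLD=3664494605/16777216 → NEW=255, ERR=-613695475/16777216
(1,0): OLD=13201/256 → NEW=0, ERR=13201/256
(1,1): OLD=221431/2048 → NEW=0, ERR=221431/2048
(1,2): OLD=10947651/65536 → NEW=255, ERR=-5764029/65536
(1,3): OLD=20800327/262144 → NEW=0, ERR=20800327/262144
(1,4): OLD=2998099637/16777216 → NEW=255, ERR=-1280090443/16777216
(1,5): OLD=20978308549/134217728 → NEW=255, ERR=-13247212091/134217728
(1,6): OLD=419414949867/2147483648 → NEW=255, ERR=-128193380373/2147483648
(2,0): OLD=3486093/32768 → NEW=0, ERR=3486093/32768
(2,1): OLD=167839199/1048576 → NEW=255, ERR=-99547681/1048576
(2,2): OLD=1520276317/16777216 → NEW=0, ERR=1520276317/16777216
(2,3): OLD=26526400437/134217728 → NEW=255, ERR=-7699120203/134217728
(2,4): OLD=133695057093/1073741824 → NEW=0, ERR=133695057093/1073741824
(2,5): OLD=7891384031895/34359738368 → NEW=255, ERR=-870349251945/34359738368
(2,6): OLD=115500728727697/549755813888 → NEW=255, ERR=-24687003813743/549755813888
(3,0): OLD=1433536957/16777216 → NEW=0, ERR=1433536957/16777216
(3,1): OLD=16959010553/134217728 → NEW=0, ERR=16959010553/134217728
(3,2): OLD=199617608443/1073741824 → NEW=255, ERR=-74186556677/1073741824
(3,3): OLD=639332543405/4294967296 → NEW=255, ERR=-455884117075/4294967296
(3,4): OLD=99581571386813/549755813888 → NEW=255, ERR=-40606161154627/549755813888
(3,5): OLD=845004731863431/4398046511104 → NEW=255, ERR=-276497128468089/4398046511104
(3,6): OLD=14698558776696025/70368744177664 → NEW=255, ERR=-3245470988608295/70368744177664
Output grid:
  Row 0: .#.####  (2 black, running=2)
  Row 1: ..#.###  (3 black, running=5)
  Row 2: .#.#.##  (3 black, running=8)
  Row 3: ..#####  (2 black, running=10)

Answer: 10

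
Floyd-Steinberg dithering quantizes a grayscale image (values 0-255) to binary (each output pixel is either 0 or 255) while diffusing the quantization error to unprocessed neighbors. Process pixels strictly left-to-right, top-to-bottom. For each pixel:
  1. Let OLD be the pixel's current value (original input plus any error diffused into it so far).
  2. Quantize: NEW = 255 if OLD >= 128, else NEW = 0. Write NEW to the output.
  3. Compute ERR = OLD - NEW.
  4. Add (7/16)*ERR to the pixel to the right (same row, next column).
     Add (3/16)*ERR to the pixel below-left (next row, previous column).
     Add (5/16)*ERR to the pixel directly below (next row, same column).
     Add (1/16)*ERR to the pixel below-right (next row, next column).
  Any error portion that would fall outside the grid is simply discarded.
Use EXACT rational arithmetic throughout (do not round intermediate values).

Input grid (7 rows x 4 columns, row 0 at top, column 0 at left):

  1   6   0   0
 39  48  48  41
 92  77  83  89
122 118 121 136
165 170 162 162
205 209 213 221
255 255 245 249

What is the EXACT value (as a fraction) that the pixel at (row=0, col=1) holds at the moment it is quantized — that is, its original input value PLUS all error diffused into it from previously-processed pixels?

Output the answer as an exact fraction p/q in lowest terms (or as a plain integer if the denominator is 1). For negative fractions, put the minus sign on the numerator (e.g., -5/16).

(0,0): OLD=1 → NEW=0, ERR=1
(0,1): OLD=103/16 → NEW=0, ERR=103/16
Target (0,1): original=6, with diffused error = 103/16

Answer: 103/16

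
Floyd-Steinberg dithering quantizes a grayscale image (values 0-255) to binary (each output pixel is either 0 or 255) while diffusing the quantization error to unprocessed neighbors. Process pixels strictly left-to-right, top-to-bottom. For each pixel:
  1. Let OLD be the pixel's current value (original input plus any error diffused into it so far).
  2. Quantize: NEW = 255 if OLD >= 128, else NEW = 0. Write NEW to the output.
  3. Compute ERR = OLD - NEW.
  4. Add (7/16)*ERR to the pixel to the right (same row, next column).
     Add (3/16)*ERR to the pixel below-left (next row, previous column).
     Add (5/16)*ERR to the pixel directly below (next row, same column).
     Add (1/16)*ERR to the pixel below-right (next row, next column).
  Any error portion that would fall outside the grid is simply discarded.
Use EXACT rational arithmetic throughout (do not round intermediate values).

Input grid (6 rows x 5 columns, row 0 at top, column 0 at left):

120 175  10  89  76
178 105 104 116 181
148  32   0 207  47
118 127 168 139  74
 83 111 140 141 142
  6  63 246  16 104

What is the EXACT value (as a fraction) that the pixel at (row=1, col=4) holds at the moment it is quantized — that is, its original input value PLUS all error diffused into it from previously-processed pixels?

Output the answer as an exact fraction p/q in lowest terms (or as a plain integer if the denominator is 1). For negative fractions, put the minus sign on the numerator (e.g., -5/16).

(0,0): OLD=120 → NEW=0, ERR=120
(0,1): OLD=455/2 → NEW=255, ERR=-55/2
(0,2): OLD=-65/32 → NEW=0, ERR=-65/32
(0,3): OLD=45113/512 → NEW=0, ERR=45113/512
(0,4): OLD=938383/8192 → NEW=0, ERR=938383/8192
(1,0): OLD=6731/32 → NEW=255, ERR=-1429/32
(1,1): OLD=21501/256 → NEW=0, ERR=21501/256
(1,2): OLD=1269041/8192 → NEW=255, ERR=-819919/8192
(1,3): OLD=3968117/32768 → NEW=0, ERR=3968117/32768
(1,4): OLD=144327839/524288 → NEW=255, ERR=10634399/524288
Target (1,4): original=181, with diffused error = 144327839/524288

Answer: 144327839/524288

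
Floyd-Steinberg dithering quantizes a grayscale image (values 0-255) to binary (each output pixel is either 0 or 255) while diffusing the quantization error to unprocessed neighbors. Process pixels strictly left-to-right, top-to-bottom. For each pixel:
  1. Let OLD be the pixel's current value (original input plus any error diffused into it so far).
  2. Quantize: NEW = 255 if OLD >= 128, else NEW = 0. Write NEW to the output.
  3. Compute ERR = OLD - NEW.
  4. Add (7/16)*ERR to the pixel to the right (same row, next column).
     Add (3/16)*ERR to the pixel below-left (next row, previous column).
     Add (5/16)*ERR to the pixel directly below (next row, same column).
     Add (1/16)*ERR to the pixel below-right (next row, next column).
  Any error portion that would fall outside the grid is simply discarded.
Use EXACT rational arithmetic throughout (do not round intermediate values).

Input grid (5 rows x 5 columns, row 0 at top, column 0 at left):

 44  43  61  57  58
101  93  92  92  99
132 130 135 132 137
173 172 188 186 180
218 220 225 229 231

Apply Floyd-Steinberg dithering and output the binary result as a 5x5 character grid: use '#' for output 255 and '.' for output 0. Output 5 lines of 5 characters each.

Answer: .....
.#.#.
#.#.#
#####
#.###

Derivation:
(0,0): OLD=44 → NEW=0, ERR=44
(0,1): OLD=249/4 → NEW=0, ERR=249/4
(0,2): OLD=5647/64 → NEW=0, ERR=5647/64
(0,3): OLD=97897/1024 → NEW=0, ERR=97897/1024
(0,4): OLD=1635551/16384 → NEW=0, ERR=1635551/16384
(1,0): OLD=8091/64 → NEW=0, ERR=8091/64
(1,1): OLD=95773/512 → NEW=255, ERR=-34787/512
(1,2): OLD=1829505/16384 → NEW=0, ERR=1829505/16384
(1,3): OLD=12776957/65536 → NEW=255, ERR=-3934723/65536
(1,4): OLD=115242391/1048576 → NEW=0, ERR=115242391/1048576
(2,0): OLD=1300623/8192 → NEW=255, ERR=-788337/8192
(2,1): OLD=25035893/262144 → NEW=0, ERR=25035893/262144
(2,2): OLD=822815071/4194304 → NEW=255, ERR=-246732449/4194304
(2,3): OLD=7723393517/67108864 → NEW=0, ERR=7723393517/67108864
(2,4): OLD=234014793275/1073741824 → NEW=255, ERR=-39789371845/1073741824
(3,0): OLD=674588351/4194304 → NEW=255, ERR=-394959169/4194304
(3,1): OLD=4818527987/33554432 → NEW=255, ERR=-3737852173/33554432
(3,2): OLD=159374305729/1073741824 → NEW=255, ERR=-114429859391/1073741824
(3,3): OLD=353723313921/2147483648 → NEW=255, ERR=-193885016319/2147483648
(3,4): OLD=4676812666101/34359738368 → NEW=255, ERR=-4084920617739/34359738368
(4,0): OLD=90025935537/536870912 → NEW=255, ERR=-46876147023/536870912
(4,1): OLD=2080849689041/17179869184 → NEW=0, ERR=2080849689041/17179869184
(4,2): OLD=60692067430175/274877906944 → NEW=255, ERR=-9401798840545/274877906944
(4,3): OLD=689921509885009/4398046511104 → NEW=255, ERR=-431580350446511/4398046511104
(4,4): OLD=10222691743140535/70368744177664 → NEW=255, ERR=-7721338022163785/70368744177664
Row 0: .....
Row 1: .#.#.
Row 2: #.#.#
Row 3: #####
Row 4: #.###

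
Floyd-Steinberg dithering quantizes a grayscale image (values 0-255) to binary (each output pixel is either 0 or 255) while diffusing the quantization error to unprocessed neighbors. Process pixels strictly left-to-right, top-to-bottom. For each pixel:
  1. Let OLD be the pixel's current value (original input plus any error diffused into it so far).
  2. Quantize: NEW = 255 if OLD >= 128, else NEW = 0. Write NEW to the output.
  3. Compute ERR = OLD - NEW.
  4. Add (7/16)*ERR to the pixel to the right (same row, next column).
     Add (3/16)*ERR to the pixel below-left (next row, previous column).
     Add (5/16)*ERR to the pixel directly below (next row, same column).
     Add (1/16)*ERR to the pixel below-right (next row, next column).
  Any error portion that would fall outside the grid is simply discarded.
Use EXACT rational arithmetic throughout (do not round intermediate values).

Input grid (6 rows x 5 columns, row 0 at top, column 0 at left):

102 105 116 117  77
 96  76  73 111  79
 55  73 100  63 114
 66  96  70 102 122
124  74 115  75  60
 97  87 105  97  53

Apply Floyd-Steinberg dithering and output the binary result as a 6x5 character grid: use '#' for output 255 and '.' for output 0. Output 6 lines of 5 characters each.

(0,0): OLD=102 → NEW=0, ERR=102
(0,1): OLD=1197/8 → NEW=255, ERR=-843/8
(0,2): OLD=8947/128 → NEW=0, ERR=8947/128
(0,3): OLD=302245/2048 → NEW=255, ERR=-219995/2048
(0,4): OLD=983171/32768 → NEW=0, ERR=983171/32768
(1,0): OLD=13839/128 → NEW=0, ERR=13839/128
(1,1): OLD=112489/1024 → NEW=0, ERR=112489/1024
(1,2): OLD=3806877/32768 → NEW=0, ERR=3806877/32768
(1,3): OLD=18121113/131072 → NEW=255, ERR=-15302247/131072
(1,4): OLD=64143019/2097152 → NEW=0, ERR=64143019/2097152
(2,0): OLD=1792147/16384 → NEW=0, ERR=1792147/16384
(2,1): OLD=96324737/524288 → NEW=255, ERR=-37368703/524288
(2,2): OLD=755797443/8388608 → NEW=0, ERR=755797443/8388608
(2,3): OLD=10593856665/134217728 → NEW=0, ERR=10593856665/134217728
(2,4): OLD=323826397679/2147483648 → NEW=255, ERR=-223781932561/2147483648
(3,0): OLD=728285539/8388608 → NEW=0, ERR=728285539/8388608
(3,1): OLD=9089188007/67108864 → NEW=255, ERR=-8023572313/67108864
(3,2): OLD=120672820445/2147483648 → NEW=0, ERR=120672820445/2147483648
(3,3): OLD=589881242197/4294967296 → NEW=255, ERR=-505335418283/4294967296
(3,4): OLD=2947612321481/68719476736 → NEW=0, ERR=2947612321481/68719476736
(4,0): OLD=138204690797/1073741824 → NEW=255, ERR=-135599474323/1073741824
(4,1): OLD=-91084012051/34359738368 → NEW=0, ERR=-91084012051/34359738368
(4,2): OLD=56002037085315/549755813888 → NEW=0, ERR=56002037085315/549755813888
(4,3): OLD=829941506311149/8796093022208 → NEW=0, ERR=829941506311149/8796093022208
(4,4): OLD=15105384794601979/140737488355328 → NEW=0, ERR=15105384794601979/140737488355328
(5,0): OLD=31357146019303/549755813888 → NEW=0, ERR=31357146019303/549755813888
(5,1): OLD=538026287252853/4398046511104 → NEW=0, ERR=538026287252853/4398046511104
(5,2): OLD=29256474277522973/140737488355328 → NEW=255, ERR=-6631585253085667/140737488355328
(5,3): OLD=74512870384601971/562949953421312 → NEW=255, ERR=-69039367737832589/562949953421312
(5,4): OLD=349329938632397569/9007199254740992 → NEW=0, ERR=349329938632397569/9007199254740992
Row 0: .#.#.
Row 1: ...#.
Row 2: .#..#
Row 3: .#.#.
Row 4: #....
Row 5: ..##.

Answer: .#.#.
...#.
.#..#
.#.#.
#....
..##.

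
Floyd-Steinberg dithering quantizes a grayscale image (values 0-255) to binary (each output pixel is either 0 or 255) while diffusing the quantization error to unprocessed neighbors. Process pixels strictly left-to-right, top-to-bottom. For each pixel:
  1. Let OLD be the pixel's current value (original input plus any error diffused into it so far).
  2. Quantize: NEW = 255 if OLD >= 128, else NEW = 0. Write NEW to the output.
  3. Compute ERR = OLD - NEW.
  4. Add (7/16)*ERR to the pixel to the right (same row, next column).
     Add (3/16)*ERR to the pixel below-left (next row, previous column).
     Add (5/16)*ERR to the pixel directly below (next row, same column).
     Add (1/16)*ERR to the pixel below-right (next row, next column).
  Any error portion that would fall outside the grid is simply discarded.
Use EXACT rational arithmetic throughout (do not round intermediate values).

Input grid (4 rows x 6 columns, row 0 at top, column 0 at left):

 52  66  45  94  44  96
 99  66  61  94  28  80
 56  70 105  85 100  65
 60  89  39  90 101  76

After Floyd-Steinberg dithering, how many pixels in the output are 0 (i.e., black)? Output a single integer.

Answer: 18

Derivation:
(0,0): OLD=52 → NEW=0, ERR=52
(0,1): OLD=355/4 → NEW=0, ERR=355/4
(0,2): OLD=5365/64 → NEW=0, ERR=5365/64
(0,3): OLD=133811/1024 → NEW=255, ERR=-127309/1024
(0,4): OLD=-170267/16384 → NEW=0, ERR=-170267/16384
(0,5): OLD=23973955/262144 → NEW=0, ERR=23973955/262144
(1,0): OLD=8441/64 → NEW=255, ERR=-7879/64
(1,1): OLD=30127/512 → NEW=0, ERR=30127/512
(1,2): OLD=1559355/16384 → NEW=0, ERR=1559355/16384
(1,3): OLD=6558735/65536 → NEW=0, ERR=6558735/65536
(1,4): OLD=326794493/4194304 → NEW=0, ERR=326794493/4194304
(1,5): OLD=9530598619/67108864 → NEW=255, ERR=-7582161701/67108864
(2,0): OLD=233973/8192 → NEW=0, ERR=233973/8192
(2,1): OLD=29107063/262144 → NEW=0, ERR=29107063/262144
(2,2): OLD=863029605/4194304 → NEW=255, ERR=-206517915/4194304
(2,3): OLD=3868500797/33554432 → NEW=0, ERR=3868500797/33554432
(2,4): OLD=171646412535/1073741824 → NEW=255, ERR=-102157752585/1073741824
(2,5): OLD=-121326317007/17179869184 → NEW=0, ERR=-121326317007/17179869184
(3,0): OLD=376415109/4194304 → NEW=0, ERR=376415109/4194304
(3,1): OLD=5218200065/33554432 → NEW=255, ERR=-3338180095/33554432
(3,2): OLD=2320597379/268435456 → NEW=0, ERR=2320597379/268435456
(3,3): OLD=1870783236697/17179869184 → NEW=0, ERR=1870783236697/17179869184
(3,4): OLD=17151112254233/137438953472 → NEW=0, ERR=17151112254233/137438953472
(3,5): OLD=269254308190423/2199023255552 → NEW=0, ERR=269254308190423/2199023255552
Output grid:
  Row 0: ...#..  (5 black, running=5)
  Row 1: #....#  (4 black, running=9)
  Row 2: ..#.#.  (4 black, running=13)
  Row 3: .#....  (5 black, running=18)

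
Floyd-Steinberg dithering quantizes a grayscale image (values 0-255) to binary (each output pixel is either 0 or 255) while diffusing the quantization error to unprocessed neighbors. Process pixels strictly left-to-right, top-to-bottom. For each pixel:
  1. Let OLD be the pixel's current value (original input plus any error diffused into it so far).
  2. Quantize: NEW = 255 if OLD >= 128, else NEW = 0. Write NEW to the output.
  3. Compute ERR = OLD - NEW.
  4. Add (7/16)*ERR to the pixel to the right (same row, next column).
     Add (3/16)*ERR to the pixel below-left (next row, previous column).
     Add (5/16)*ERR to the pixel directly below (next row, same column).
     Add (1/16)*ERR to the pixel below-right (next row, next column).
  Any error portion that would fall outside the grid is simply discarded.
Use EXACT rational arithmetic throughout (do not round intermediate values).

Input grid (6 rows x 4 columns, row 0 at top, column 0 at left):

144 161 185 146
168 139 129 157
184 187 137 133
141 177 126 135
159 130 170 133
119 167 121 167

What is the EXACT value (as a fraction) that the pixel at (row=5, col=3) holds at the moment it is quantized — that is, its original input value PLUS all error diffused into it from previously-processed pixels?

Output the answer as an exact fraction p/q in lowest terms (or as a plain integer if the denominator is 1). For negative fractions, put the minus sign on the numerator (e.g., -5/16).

(0,0): OLD=144 → NEW=255, ERR=-111
(0,1): OLD=1799/16 → NEW=0, ERR=1799/16
(0,2): OLD=59953/256 → NEW=255, ERR=-5327/256
(0,3): OLD=560727/4096 → NEW=255, ERR=-483753/4096
(1,0): OLD=39525/256 → NEW=255, ERR=-25755/256
(1,1): OLD=244291/2048 → NEW=0, ERR=244291/2048
(1,2): OLD=10457343/65536 → NEW=255, ERR=-6254337/65536
(1,3): OLD=80782121/1048576 → NEW=0, ERR=80782121/1048576
(2,0): OLD=5731985/32768 → NEW=255, ERR=-2623855/32768
(2,1): OLD=173080011/1048576 → NEW=255, ERR=-94306869/1048576
(2,2): OLD=188175863/2097152 → NEW=0, ERR=188175863/2097152
(2,3): OLD=6387652923/33554432 → NEW=255, ERR=-2168727237/33554432
(3,0): OLD=1662850049/16777216 → NEW=0, ERR=1662850049/16777216
(3,1): OLD=54781283487/268435456 → NEW=255, ERR=-13669757793/268435456
(3,2): OLD=489718114913/4294967296 → NEW=0, ERR=489718114913/4294967296
(3,3): OLD=11702554899495/68719476736 → NEW=255, ERR=-5820911668185/68719476736
(4,0): OLD=774918530605/4294967296 → NEW=255, ERR=-320298129875/4294967296
(4,1): OLD=3746354200199/34359738368 → NEW=0, ERR=3746354200199/34359738368
(4,2): OLD=257581191718183/1099511627776 → NEW=255, ERR=-22794273364697/1099511627776
(4,3): OLD=1839895734317377/17592186044416 → NEW=0, ERR=1839895734317377/17592186044416
(5,0): OLD=63848079258269/549755813888 → NEW=0, ERR=63848079258269/549755813888
(5,1): OLD=4280805709722987/17592186044416 → NEW=255, ERR=-205201731603093/17592186044416
(5,2): OLD=1194885585782687/8796093022208 → NEW=255, ERR=-1048118134880353/8796093022208
(5,3): OLD=41167437520106343/281474976710656 → NEW=255, ERR=-30608681541110937/281474976710656
Target (5,3): original=167, with diffused error = 41167437520106343/281474976710656

Answer: 41167437520106343/281474976710656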